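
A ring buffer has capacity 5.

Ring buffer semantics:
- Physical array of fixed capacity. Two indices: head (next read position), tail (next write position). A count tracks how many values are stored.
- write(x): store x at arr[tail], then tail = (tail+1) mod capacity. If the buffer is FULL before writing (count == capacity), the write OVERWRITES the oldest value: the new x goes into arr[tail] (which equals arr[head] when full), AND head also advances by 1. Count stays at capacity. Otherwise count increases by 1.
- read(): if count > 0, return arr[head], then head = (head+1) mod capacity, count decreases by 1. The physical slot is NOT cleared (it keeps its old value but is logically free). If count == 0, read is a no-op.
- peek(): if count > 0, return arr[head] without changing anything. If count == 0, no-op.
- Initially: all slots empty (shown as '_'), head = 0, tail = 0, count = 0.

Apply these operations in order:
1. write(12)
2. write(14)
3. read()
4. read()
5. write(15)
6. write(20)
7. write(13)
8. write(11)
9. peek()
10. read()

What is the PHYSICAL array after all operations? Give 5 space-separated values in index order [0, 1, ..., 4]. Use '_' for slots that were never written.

After op 1 (write(12)): arr=[12 _ _ _ _] head=0 tail=1 count=1
After op 2 (write(14)): arr=[12 14 _ _ _] head=0 tail=2 count=2
After op 3 (read()): arr=[12 14 _ _ _] head=1 tail=2 count=1
After op 4 (read()): arr=[12 14 _ _ _] head=2 tail=2 count=0
After op 5 (write(15)): arr=[12 14 15 _ _] head=2 tail=3 count=1
After op 6 (write(20)): arr=[12 14 15 20 _] head=2 tail=4 count=2
After op 7 (write(13)): arr=[12 14 15 20 13] head=2 tail=0 count=3
After op 8 (write(11)): arr=[11 14 15 20 13] head=2 tail=1 count=4
After op 9 (peek()): arr=[11 14 15 20 13] head=2 tail=1 count=4
After op 10 (read()): arr=[11 14 15 20 13] head=3 tail=1 count=3

Answer: 11 14 15 20 13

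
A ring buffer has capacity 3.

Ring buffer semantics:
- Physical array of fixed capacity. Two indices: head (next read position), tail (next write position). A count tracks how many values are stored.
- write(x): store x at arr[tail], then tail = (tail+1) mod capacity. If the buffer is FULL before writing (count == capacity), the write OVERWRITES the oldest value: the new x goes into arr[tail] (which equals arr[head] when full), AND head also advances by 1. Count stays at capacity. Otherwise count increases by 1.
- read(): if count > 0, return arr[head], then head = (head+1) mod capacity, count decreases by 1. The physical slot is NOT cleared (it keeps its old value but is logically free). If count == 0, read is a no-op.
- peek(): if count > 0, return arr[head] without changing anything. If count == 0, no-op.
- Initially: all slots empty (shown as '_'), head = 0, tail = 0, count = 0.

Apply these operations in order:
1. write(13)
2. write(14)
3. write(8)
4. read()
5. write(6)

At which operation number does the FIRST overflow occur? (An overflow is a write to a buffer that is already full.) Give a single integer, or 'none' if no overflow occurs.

Answer: none

Derivation:
After op 1 (write(13)): arr=[13 _ _] head=0 tail=1 count=1
After op 2 (write(14)): arr=[13 14 _] head=0 tail=2 count=2
After op 3 (write(8)): arr=[13 14 8] head=0 tail=0 count=3
After op 4 (read()): arr=[13 14 8] head=1 tail=0 count=2
After op 5 (write(6)): arr=[6 14 8] head=1 tail=1 count=3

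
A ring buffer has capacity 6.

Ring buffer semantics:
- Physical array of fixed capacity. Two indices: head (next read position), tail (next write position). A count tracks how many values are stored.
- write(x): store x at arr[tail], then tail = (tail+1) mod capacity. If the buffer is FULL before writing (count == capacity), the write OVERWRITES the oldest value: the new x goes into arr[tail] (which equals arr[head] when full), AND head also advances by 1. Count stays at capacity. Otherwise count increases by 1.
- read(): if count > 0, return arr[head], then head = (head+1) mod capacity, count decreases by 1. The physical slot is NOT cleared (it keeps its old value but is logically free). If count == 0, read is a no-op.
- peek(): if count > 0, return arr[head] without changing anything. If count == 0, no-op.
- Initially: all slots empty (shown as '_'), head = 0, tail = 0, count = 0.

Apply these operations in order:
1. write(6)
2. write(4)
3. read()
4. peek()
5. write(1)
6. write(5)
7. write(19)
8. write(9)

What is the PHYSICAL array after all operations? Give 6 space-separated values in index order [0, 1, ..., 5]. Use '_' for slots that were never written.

Answer: 6 4 1 5 19 9

Derivation:
After op 1 (write(6)): arr=[6 _ _ _ _ _] head=0 tail=1 count=1
After op 2 (write(4)): arr=[6 4 _ _ _ _] head=0 tail=2 count=2
After op 3 (read()): arr=[6 4 _ _ _ _] head=1 tail=2 count=1
After op 4 (peek()): arr=[6 4 _ _ _ _] head=1 tail=2 count=1
After op 5 (write(1)): arr=[6 4 1 _ _ _] head=1 tail=3 count=2
After op 6 (write(5)): arr=[6 4 1 5 _ _] head=1 tail=4 count=3
After op 7 (write(19)): arr=[6 4 1 5 19 _] head=1 tail=5 count=4
After op 8 (write(9)): arr=[6 4 1 5 19 9] head=1 tail=0 count=5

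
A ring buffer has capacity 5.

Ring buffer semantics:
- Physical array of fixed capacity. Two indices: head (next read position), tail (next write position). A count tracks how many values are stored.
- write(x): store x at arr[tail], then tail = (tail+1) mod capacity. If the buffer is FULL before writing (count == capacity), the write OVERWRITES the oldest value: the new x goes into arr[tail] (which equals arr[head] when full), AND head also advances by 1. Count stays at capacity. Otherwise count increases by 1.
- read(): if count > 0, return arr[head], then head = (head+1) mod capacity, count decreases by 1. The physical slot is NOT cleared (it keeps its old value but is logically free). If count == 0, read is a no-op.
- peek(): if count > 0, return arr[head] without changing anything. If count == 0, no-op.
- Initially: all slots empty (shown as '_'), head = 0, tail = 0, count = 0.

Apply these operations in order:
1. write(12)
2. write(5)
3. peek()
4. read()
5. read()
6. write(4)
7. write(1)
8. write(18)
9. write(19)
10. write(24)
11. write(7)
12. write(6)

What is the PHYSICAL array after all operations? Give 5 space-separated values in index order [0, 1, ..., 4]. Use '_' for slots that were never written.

Answer: 19 24 7 6 18

Derivation:
After op 1 (write(12)): arr=[12 _ _ _ _] head=0 tail=1 count=1
After op 2 (write(5)): arr=[12 5 _ _ _] head=0 tail=2 count=2
After op 3 (peek()): arr=[12 5 _ _ _] head=0 tail=2 count=2
After op 4 (read()): arr=[12 5 _ _ _] head=1 tail=2 count=1
After op 5 (read()): arr=[12 5 _ _ _] head=2 tail=2 count=0
After op 6 (write(4)): arr=[12 5 4 _ _] head=2 tail=3 count=1
After op 7 (write(1)): arr=[12 5 4 1 _] head=2 tail=4 count=2
After op 8 (write(18)): arr=[12 5 4 1 18] head=2 tail=0 count=3
After op 9 (write(19)): arr=[19 5 4 1 18] head=2 tail=1 count=4
After op 10 (write(24)): arr=[19 24 4 1 18] head=2 tail=2 count=5
After op 11 (write(7)): arr=[19 24 7 1 18] head=3 tail=3 count=5
After op 12 (write(6)): arr=[19 24 7 6 18] head=4 tail=4 count=5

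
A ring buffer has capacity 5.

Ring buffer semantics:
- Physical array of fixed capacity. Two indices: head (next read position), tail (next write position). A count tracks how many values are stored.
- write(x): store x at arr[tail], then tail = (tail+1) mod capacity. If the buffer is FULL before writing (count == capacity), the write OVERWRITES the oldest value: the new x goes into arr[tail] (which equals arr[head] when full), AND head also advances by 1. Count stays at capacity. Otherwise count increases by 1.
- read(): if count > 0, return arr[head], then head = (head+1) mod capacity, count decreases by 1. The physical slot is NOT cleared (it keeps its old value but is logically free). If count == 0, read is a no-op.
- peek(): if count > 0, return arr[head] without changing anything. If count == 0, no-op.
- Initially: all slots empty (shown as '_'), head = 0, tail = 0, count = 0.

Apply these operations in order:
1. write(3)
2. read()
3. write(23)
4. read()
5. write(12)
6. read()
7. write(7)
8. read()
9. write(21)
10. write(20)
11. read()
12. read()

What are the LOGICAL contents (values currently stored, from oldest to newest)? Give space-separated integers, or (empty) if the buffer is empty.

Answer: (empty)

Derivation:
After op 1 (write(3)): arr=[3 _ _ _ _] head=0 tail=1 count=1
After op 2 (read()): arr=[3 _ _ _ _] head=1 tail=1 count=0
After op 3 (write(23)): arr=[3 23 _ _ _] head=1 tail=2 count=1
After op 4 (read()): arr=[3 23 _ _ _] head=2 tail=2 count=0
After op 5 (write(12)): arr=[3 23 12 _ _] head=2 tail=3 count=1
After op 6 (read()): arr=[3 23 12 _ _] head=3 tail=3 count=0
After op 7 (write(7)): arr=[3 23 12 7 _] head=3 tail=4 count=1
After op 8 (read()): arr=[3 23 12 7 _] head=4 tail=4 count=0
After op 9 (write(21)): arr=[3 23 12 7 21] head=4 tail=0 count=1
After op 10 (write(20)): arr=[20 23 12 7 21] head=4 tail=1 count=2
After op 11 (read()): arr=[20 23 12 7 21] head=0 tail=1 count=1
After op 12 (read()): arr=[20 23 12 7 21] head=1 tail=1 count=0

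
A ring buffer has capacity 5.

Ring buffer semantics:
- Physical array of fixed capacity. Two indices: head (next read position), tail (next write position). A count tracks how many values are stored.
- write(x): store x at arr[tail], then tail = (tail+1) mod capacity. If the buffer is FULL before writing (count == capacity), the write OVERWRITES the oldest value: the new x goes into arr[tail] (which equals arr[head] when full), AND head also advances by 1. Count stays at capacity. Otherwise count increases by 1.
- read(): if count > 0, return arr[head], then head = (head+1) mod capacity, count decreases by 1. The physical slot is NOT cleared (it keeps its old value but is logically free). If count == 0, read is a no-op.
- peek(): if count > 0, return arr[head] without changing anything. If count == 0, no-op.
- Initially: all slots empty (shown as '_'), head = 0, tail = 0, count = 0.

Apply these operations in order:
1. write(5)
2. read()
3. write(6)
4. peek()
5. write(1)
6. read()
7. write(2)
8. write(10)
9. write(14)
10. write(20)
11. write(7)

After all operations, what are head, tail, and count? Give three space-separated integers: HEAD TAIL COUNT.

Answer: 3 3 5

Derivation:
After op 1 (write(5)): arr=[5 _ _ _ _] head=0 tail=1 count=1
After op 2 (read()): arr=[5 _ _ _ _] head=1 tail=1 count=0
After op 3 (write(6)): arr=[5 6 _ _ _] head=1 tail=2 count=1
After op 4 (peek()): arr=[5 6 _ _ _] head=1 tail=2 count=1
After op 5 (write(1)): arr=[5 6 1 _ _] head=1 tail=3 count=2
After op 6 (read()): arr=[5 6 1 _ _] head=2 tail=3 count=1
After op 7 (write(2)): arr=[5 6 1 2 _] head=2 tail=4 count=2
After op 8 (write(10)): arr=[5 6 1 2 10] head=2 tail=0 count=3
After op 9 (write(14)): arr=[14 6 1 2 10] head=2 tail=1 count=4
After op 10 (write(20)): arr=[14 20 1 2 10] head=2 tail=2 count=5
After op 11 (write(7)): arr=[14 20 7 2 10] head=3 tail=3 count=5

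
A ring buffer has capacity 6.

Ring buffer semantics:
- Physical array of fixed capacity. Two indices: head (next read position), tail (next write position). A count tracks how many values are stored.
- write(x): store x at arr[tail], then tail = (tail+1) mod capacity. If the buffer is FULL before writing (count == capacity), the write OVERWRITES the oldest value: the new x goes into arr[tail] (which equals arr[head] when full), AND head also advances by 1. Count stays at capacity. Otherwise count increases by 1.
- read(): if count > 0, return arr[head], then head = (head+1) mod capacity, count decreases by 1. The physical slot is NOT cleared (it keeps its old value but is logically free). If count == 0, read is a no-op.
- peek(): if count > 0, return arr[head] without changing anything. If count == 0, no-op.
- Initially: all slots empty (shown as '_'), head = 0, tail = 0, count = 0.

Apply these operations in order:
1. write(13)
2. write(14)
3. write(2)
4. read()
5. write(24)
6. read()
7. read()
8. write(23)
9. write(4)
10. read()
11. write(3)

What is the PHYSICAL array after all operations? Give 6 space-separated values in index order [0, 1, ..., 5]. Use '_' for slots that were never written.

Answer: 3 14 2 24 23 4

Derivation:
After op 1 (write(13)): arr=[13 _ _ _ _ _] head=0 tail=1 count=1
After op 2 (write(14)): arr=[13 14 _ _ _ _] head=0 tail=2 count=2
After op 3 (write(2)): arr=[13 14 2 _ _ _] head=0 tail=3 count=3
After op 4 (read()): arr=[13 14 2 _ _ _] head=1 tail=3 count=2
After op 5 (write(24)): arr=[13 14 2 24 _ _] head=1 tail=4 count=3
After op 6 (read()): arr=[13 14 2 24 _ _] head=2 tail=4 count=2
After op 7 (read()): arr=[13 14 2 24 _ _] head=3 tail=4 count=1
After op 8 (write(23)): arr=[13 14 2 24 23 _] head=3 tail=5 count=2
After op 9 (write(4)): arr=[13 14 2 24 23 4] head=3 tail=0 count=3
After op 10 (read()): arr=[13 14 2 24 23 4] head=4 tail=0 count=2
After op 11 (write(3)): arr=[3 14 2 24 23 4] head=4 tail=1 count=3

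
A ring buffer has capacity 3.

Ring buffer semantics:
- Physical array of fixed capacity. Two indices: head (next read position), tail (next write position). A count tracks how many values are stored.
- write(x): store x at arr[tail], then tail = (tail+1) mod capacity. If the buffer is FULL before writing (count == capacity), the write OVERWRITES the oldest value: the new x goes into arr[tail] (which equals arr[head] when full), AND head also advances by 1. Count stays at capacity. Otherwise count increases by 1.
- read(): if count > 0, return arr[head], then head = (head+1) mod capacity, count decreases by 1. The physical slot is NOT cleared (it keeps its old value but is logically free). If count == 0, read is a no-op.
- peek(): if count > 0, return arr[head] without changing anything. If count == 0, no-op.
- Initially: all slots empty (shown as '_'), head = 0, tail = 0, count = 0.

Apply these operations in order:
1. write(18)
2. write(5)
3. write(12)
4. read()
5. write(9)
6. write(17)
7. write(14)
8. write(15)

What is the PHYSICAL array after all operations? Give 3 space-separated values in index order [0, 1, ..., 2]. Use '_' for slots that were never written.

Answer: 15 17 14

Derivation:
After op 1 (write(18)): arr=[18 _ _] head=0 tail=1 count=1
After op 2 (write(5)): arr=[18 5 _] head=0 tail=2 count=2
After op 3 (write(12)): arr=[18 5 12] head=0 tail=0 count=3
After op 4 (read()): arr=[18 5 12] head=1 tail=0 count=2
After op 5 (write(9)): arr=[9 5 12] head=1 tail=1 count=3
After op 6 (write(17)): arr=[9 17 12] head=2 tail=2 count=3
After op 7 (write(14)): arr=[9 17 14] head=0 tail=0 count=3
After op 8 (write(15)): arr=[15 17 14] head=1 tail=1 count=3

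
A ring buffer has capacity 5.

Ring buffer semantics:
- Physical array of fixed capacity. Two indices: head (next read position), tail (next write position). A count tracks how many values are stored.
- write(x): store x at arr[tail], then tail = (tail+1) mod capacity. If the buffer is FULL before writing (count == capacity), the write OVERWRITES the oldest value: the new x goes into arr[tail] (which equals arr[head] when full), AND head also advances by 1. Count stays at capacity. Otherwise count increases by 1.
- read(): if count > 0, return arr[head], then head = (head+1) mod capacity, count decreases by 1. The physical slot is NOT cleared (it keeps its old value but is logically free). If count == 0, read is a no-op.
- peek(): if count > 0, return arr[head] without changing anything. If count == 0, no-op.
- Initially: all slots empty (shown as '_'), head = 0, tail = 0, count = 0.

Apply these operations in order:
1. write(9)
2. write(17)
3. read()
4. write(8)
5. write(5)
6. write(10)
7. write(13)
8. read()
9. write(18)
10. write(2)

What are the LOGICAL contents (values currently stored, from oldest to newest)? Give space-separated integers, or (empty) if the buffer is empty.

After op 1 (write(9)): arr=[9 _ _ _ _] head=0 tail=1 count=1
After op 2 (write(17)): arr=[9 17 _ _ _] head=0 tail=2 count=2
After op 3 (read()): arr=[9 17 _ _ _] head=1 tail=2 count=1
After op 4 (write(8)): arr=[9 17 8 _ _] head=1 tail=3 count=2
After op 5 (write(5)): arr=[9 17 8 5 _] head=1 tail=4 count=3
After op 6 (write(10)): arr=[9 17 8 5 10] head=1 tail=0 count=4
After op 7 (write(13)): arr=[13 17 8 5 10] head=1 tail=1 count=5
After op 8 (read()): arr=[13 17 8 5 10] head=2 tail=1 count=4
After op 9 (write(18)): arr=[13 18 8 5 10] head=2 tail=2 count=5
After op 10 (write(2)): arr=[13 18 2 5 10] head=3 tail=3 count=5

Answer: 5 10 13 18 2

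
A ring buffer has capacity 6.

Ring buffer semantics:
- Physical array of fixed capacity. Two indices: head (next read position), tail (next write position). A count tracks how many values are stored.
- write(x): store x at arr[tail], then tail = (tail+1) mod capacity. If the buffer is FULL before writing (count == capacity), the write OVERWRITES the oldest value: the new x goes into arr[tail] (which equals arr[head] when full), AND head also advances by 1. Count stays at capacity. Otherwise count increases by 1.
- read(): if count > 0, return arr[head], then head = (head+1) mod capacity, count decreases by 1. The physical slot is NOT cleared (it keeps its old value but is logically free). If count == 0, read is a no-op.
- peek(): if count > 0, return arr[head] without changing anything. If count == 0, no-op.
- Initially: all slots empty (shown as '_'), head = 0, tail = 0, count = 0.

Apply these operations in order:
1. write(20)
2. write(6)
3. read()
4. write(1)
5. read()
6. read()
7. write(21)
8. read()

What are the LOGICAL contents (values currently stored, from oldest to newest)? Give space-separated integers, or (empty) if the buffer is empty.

Answer: (empty)

Derivation:
After op 1 (write(20)): arr=[20 _ _ _ _ _] head=0 tail=1 count=1
After op 2 (write(6)): arr=[20 6 _ _ _ _] head=0 tail=2 count=2
After op 3 (read()): arr=[20 6 _ _ _ _] head=1 tail=2 count=1
After op 4 (write(1)): arr=[20 6 1 _ _ _] head=1 tail=3 count=2
After op 5 (read()): arr=[20 6 1 _ _ _] head=2 tail=3 count=1
After op 6 (read()): arr=[20 6 1 _ _ _] head=3 tail=3 count=0
After op 7 (write(21)): arr=[20 6 1 21 _ _] head=3 tail=4 count=1
After op 8 (read()): arr=[20 6 1 21 _ _] head=4 tail=4 count=0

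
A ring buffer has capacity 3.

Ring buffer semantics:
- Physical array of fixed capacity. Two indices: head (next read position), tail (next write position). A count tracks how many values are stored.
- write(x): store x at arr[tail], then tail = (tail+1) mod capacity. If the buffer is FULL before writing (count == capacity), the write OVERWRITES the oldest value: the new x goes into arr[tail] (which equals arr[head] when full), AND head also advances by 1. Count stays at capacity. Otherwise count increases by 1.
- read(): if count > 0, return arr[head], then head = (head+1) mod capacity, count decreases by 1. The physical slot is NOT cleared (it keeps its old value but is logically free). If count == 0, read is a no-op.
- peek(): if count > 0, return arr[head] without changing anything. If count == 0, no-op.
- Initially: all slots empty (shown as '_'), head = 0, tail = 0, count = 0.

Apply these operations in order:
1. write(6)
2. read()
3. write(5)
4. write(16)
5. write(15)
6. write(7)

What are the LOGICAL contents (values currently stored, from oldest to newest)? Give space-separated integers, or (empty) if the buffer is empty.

Answer: 16 15 7

Derivation:
After op 1 (write(6)): arr=[6 _ _] head=0 tail=1 count=1
After op 2 (read()): arr=[6 _ _] head=1 tail=1 count=0
After op 3 (write(5)): arr=[6 5 _] head=1 tail=2 count=1
After op 4 (write(16)): arr=[6 5 16] head=1 tail=0 count=2
After op 5 (write(15)): arr=[15 5 16] head=1 tail=1 count=3
After op 6 (write(7)): arr=[15 7 16] head=2 tail=2 count=3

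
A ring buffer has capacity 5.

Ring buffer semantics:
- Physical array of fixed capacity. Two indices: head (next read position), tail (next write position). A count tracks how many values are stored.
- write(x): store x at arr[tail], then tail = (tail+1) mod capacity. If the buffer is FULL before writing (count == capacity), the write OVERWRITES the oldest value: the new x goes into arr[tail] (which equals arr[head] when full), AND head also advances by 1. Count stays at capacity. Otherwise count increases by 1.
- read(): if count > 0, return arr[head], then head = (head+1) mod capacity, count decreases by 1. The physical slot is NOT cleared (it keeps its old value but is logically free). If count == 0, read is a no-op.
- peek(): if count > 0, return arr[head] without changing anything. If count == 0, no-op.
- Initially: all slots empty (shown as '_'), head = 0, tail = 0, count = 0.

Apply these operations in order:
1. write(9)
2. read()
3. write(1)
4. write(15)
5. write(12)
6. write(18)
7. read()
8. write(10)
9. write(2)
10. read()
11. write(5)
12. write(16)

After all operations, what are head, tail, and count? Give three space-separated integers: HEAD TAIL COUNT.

After op 1 (write(9)): arr=[9 _ _ _ _] head=0 tail=1 count=1
After op 2 (read()): arr=[9 _ _ _ _] head=1 tail=1 count=0
After op 3 (write(1)): arr=[9 1 _ _ _] head=1 tail=2 count=1
After op 4 (write(15)): arr=[9 1 15 _ _] head=1 tail=3 count=2
After op 5 (write(12)): arr=[9 1 15 12 _] head=1 tail=4 count=3
After op 6 (write(18)): arr=[9 1 15 12 18] head=1 tail=0 count=4
After op 7 (read()): arr=[9 1 15 12 18] head=2 tail=0 count=3
After op 8 (write(10)): arr=[10 1 15 12 18] head=2 tail=1 count=4
After op 9 (write(2)): arr=[10 2 15 12 18] head=2 tail=2 count=5
After op 10 (read()): arr=[10 2 15 12 18] head=3 tail=2 count=4
After op 11 (write(5)): arr=[10 2 5 12 18] head=3 tail=3 count=5
After op 12 (write(16)): arr=[10 2 5 16 18] head=4 tail=4 count=5

Answer: 4 4 5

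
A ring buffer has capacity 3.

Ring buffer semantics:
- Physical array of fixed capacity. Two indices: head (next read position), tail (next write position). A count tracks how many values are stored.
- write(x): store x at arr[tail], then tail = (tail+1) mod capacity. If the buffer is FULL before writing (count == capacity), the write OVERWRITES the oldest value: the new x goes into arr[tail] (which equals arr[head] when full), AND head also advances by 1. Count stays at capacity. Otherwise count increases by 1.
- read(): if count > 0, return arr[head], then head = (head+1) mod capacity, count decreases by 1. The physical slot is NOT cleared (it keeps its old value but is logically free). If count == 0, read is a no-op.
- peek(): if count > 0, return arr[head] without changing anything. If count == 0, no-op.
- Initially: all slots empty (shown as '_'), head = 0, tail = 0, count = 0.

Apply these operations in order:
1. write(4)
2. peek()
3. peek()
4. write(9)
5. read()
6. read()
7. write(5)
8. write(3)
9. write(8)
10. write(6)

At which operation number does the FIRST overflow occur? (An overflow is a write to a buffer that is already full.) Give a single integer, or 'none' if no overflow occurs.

After op 1 (write(4)): arr=[4 _ _] head=0 tail=1 count=1
After op 2 (peek()): arr=[4 _ _] head=0 tail=1 count=1
After op 3 (peek()): arr=[4 _ _] head=0 tail=1 count=1
After op 4 (write(9)): arr=[4 9 _] head=0 tail=2 count=2
After op 5 (read()): arr=[4 9 _] head=1 tail=2 count=1
After op 6 (read()): arr=[4 9 _] head=2 tail=2 count=0
After op 7 (write(5)): arr=[4 9 5] head=2 tail=0 count=1
After op 8 (write(3)): arr=[3 9 5] head=2 tail=1 count=2
After op 9 (write(8)): arr=[3 8 5] head=2 tail=2 count=3
After op 10 (write(6)): arr=[3 8 6] head=0 tail=0 count=3

Answer: 10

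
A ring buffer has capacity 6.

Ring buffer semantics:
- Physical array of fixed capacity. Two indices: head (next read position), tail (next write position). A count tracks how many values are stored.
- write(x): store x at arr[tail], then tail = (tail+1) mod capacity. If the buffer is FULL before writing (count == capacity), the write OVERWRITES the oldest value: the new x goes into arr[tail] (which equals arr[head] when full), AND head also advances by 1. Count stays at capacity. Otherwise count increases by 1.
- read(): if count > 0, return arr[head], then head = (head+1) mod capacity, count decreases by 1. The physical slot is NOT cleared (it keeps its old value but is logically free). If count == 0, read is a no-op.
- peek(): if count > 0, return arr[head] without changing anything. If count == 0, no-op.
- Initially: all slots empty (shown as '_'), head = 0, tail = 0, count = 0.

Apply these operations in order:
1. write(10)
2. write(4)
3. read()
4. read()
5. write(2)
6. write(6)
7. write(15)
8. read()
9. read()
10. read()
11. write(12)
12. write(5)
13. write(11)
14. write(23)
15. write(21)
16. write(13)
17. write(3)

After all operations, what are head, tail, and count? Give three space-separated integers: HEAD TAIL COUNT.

Answer: 0 0 6

Derivation:
After op 1 (write(10)): arr=[10 _ _ _ _ _] head=0 tail=1 count=1
After op 2 (write(4)): arr=[10 4 _ _ _ _] head=0 tail=2 count=2
After op 3 (read()): arr=[10 4 _ _ _ _] head=1 tail=2 count=1
After op 4 (read()): arr=[10 4 _ _ _ _] head=2 tail=2 count=0
After op 5 (write(2)): arr=[10 4 2 _ _ _] head=2 tail=3 count=1
After op 6 (write(6)): arr=[10 4 2 6 _ _] head=2 tail=4 count=2
After op 7 (write(15)): arr=[10 4 2 6 15 _] head=2 tail=5 count=3
After op 8 (read()): arr=[10 4 2 6 15 _] head=3 tail=5 count=2
After op 9 (read()): arr=[10 4 2 6 15 _] head=4 tail=5 count=1
After op 10 (read()): arr=[10 4 2 6 15 _] head=5 tail=5 count=0
After op 11 (write(12)): arr=[10 4 2 6 15 12] head=5 tail=0 count=1
After op 12 (write(5)): arr=[5 4 2 6 15 12] head=5 tail=1 count=2
After op 13 (write(11)): arr=[5 11 2 6 15 12] head=5 tail=2 count=3
After op 14 (write(23)): arr=[5 11 23 6 15 12] head=5 tail=3 count=4
After op 15 (write(21)): arr=[5 11 23 21 15 12] head=5 tail=4 count=5
After op 16 (write(13)): arr=[5 11 23 21 13 12] head=5 tail=5 count=6
After op 17 (write(3)): arr=[5 11 23 21 13 3] head=0 tail=0 count=6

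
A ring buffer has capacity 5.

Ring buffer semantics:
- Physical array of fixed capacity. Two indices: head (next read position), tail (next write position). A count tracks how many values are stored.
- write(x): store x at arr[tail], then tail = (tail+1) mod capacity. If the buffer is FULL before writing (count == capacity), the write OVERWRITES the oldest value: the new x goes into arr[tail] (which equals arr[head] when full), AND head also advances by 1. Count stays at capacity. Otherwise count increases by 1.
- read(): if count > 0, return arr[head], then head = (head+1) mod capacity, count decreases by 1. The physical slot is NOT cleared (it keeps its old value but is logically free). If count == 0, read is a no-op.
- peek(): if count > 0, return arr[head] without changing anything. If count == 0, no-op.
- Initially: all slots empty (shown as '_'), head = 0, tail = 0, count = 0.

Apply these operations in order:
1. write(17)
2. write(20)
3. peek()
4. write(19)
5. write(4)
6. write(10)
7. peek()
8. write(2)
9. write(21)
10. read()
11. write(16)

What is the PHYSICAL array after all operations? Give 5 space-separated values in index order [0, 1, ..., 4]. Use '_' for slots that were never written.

After op 1 (write(17)): arr=[17 _ _ _ _] head=0 tail=1 count=1
After op 2 (write(20)): arr=[17 20 _ _ _] head=0 tail=2 count=2
After op 3 (peek()): arr=[17 20 _ _ _] head=0 tail=2 count=2
After op 4 (write(19)): arr=[17 20 19 _ _] head=0 tail=3 count=3
After op 5 (write(4)): arr=[17 20 19 4 _] head=0 tail=4 count=4
After op 6 (write(10)): arr=[17 20 19 4 10] head=0 tail=0 count=5
After op 7 (peek()): arr=[17 20 19 4 10] head=0 tail=0 count=5
After op 8 (write(2)): arr=[2 20 19 4 10] head=1 tail=1 count=5
After op 9 (write(21)): arr=[2 21 19 4 10] head=2 tail=2 count=5
After op 10 (read()): arr=[2 21 19 4 10] head=3 tail=2 count=4
After op 11 (write(16)): arr=[2 21 16 4 10] head=3 tail=3 count=5

Answer: 2 21 16 4 10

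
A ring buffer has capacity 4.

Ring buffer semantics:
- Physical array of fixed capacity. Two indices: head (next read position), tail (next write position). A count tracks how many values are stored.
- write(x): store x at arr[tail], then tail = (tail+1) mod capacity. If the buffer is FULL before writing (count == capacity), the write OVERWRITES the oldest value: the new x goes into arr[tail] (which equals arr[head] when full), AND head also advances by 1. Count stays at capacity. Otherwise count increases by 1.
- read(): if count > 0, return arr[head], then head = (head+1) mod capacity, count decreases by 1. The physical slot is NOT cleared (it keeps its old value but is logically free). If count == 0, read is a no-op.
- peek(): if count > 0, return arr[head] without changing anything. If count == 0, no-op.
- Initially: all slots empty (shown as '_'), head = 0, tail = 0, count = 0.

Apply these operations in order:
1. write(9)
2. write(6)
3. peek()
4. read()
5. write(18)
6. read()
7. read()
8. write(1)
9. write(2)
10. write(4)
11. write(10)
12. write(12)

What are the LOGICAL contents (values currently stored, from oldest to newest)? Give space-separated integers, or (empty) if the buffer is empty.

After op 1 (write(9)): arr=[9 _ _ _] head=0 tail=1 count=1
After op 2 (write(6)): arr=[9 6 _ _] head=0 tail=2 count=2
After op 3 (peek()): arr=[9 6 _ _] head=0 tail=2 count=2
After op 4 (read()): arr=[9 6 _ _] head=1 tail=2 count=1
After op 5 (write(18)): arr=[9 6 18 _] head=1 tail=3 count=2
After op 6 (read()): arr=[9 6 18 _] head=2 tail=3 count=1
After op 7 (read()): arr=[9 6 18 _] head=3 tail=3 count=0
After op 8 (write(1)): arr=[9 6 18 1] head=3 tail=0 count=1
After op 9 (write(2)): arr=[2 6 18 1] head=3 tail=1 count=2
After op 10 (write(4)): arr=[2 4 18 1] head=3 tail=2 count=3
After op 11 (write(10)): arr=[2 4 10 1] head=3 tail=3 count=4
After op 12 (write(12)): arr=[2 4 10 12] head=0 tail=0 count=4

Answer: 2 4 10 12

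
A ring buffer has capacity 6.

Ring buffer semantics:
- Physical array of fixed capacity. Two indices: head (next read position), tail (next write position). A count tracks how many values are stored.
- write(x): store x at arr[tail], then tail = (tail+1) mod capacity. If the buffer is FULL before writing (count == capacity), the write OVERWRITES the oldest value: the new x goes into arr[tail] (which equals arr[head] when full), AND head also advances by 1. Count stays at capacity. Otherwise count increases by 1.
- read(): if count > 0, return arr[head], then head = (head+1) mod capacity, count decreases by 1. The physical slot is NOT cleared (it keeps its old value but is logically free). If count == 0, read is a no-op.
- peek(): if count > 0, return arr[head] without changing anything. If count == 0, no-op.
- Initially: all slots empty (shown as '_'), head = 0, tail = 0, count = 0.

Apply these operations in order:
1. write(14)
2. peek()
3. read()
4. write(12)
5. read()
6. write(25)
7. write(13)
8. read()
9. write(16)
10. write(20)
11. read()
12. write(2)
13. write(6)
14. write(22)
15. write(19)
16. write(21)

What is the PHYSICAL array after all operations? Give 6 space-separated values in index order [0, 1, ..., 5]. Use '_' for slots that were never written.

Answer: 2 6 22 19 21 20

Derivation:
After op 1 (write(14)): arr=[14 _ _ _ _ _] head=0 tail=1 count=1
After op 2 (peek()): arr=[14 _ _ _ _ _] head=0 tail=1 count=1
After op 3 (read()): arr=[14 _ _ _ _ _] head=1 tail=1 count=0
After op 4 (write(12)): arr=[14 12 _ _ _ _] head=1 tail=2 count=1
After op 5 (read()): arr=[14 12 _ _ _ _] head=2 tail=2 count=0
After op 6 (write(25)): arr=[14 12 25 _ _ _] head=2 tail=3 count=1
After op 7 (write(13)): arr=[14 12 25 13 _ _] head=2 tail=4 count=2
After op 8 (read()): arr=[14 12 25 13 _ _] head=3 tail=4 count=1
After op 9 (write(16)): arr=[14 12 25 13 16 _] head=3 tail=5 count=2
After op 10 (write(20)): arr=[14 12 25 13 16 20] head=3 tail=0 count=3
After op 11 (read()): arr=[14 12 25 13 16 20] head=4 tail=0 count=2
After op 12 (write(2)): arr=[2 12 25 13 16 20] head=4 tail=1 count=3
After op 13 (write(6)): arr=[2 6 25 13 16 20] head=4 tail=2 count=4
After op 14 (write(22)): arr=[2 6 22 13 16 20] head=4 tail=3 count=5
After op 15 (write(19)): arr=[2 6 22 19 16 20] head=4 tail=4 count=6
After op 16 (write(21)): arr=[2 6 22 19 21 20] head=5 tail=5 count=6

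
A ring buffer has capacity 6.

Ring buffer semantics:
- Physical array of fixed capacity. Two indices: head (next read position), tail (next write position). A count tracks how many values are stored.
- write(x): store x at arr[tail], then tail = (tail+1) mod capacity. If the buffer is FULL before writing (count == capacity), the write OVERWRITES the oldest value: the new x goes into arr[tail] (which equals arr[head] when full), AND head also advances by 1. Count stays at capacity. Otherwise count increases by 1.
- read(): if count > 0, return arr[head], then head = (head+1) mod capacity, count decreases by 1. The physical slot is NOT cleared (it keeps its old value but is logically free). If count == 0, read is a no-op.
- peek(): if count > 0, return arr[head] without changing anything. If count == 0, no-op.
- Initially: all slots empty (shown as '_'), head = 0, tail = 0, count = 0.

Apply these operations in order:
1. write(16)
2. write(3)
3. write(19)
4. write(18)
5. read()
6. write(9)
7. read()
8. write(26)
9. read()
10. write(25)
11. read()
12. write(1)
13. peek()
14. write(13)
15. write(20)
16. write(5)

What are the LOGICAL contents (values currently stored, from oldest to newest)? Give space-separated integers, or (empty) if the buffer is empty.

After op 1 (write(16)): arr=[16 _ _ _ _ _] head=0 tail=1 count=1
After op 2 (write(3)): arr=[16 3 _ _ _ _] head=0 tail=2 count=2
After op 3 (write(19)): arr=[16 3 19 _ _ _] head=0 tail=3 count=3
After op 4 (write(18)): arr=[16 3 19 18 _ _] head=0 tail=4 count=4
After op 5 (read()): arr=[16 3 19 18 _ _] head=1 tail=4 count=3
After op 6 (write(9)): arr=[16 3 19 18 9 _] head=1 tail=5 count=4
After op 7 (read()): arr=[16 3 19 18 9 _] head=2 tail=5 count=3
After op 8 (write(26)): arr=[16 3 19 18 9 26] head=2 tail=0 count=4
After op 9 (read()): arr=[16 3 19 18 9 26] head=3 tail=0 count=3
After op 10 (write(25)): arr=[25 3 19 18 9 26] head=3 tail=1 count=4
After op 11 (read()): arr=[25 3 19 18 9 26] head=4 tail=1 count=3
After op 12 (write(1)): arr=[25 1 19 18 9 26] head=4 tail=2 count=4
After op 13 (peek()): arr=[25 1 19 18 9 26] head=4 tail=2 count=4
After op 14 (write(13)): arr=[25 1 13 18 9 26] head=4 tail=3 count=5
After op 15 (write(20)): arr=[25 1 13 20 9 26] head=4 tail=4 count=6
After op 16 (write(5)): arr=[25 1 13 20 5 26] head=5 tail=5 count=6

Answer: 26 25 1 13 20 5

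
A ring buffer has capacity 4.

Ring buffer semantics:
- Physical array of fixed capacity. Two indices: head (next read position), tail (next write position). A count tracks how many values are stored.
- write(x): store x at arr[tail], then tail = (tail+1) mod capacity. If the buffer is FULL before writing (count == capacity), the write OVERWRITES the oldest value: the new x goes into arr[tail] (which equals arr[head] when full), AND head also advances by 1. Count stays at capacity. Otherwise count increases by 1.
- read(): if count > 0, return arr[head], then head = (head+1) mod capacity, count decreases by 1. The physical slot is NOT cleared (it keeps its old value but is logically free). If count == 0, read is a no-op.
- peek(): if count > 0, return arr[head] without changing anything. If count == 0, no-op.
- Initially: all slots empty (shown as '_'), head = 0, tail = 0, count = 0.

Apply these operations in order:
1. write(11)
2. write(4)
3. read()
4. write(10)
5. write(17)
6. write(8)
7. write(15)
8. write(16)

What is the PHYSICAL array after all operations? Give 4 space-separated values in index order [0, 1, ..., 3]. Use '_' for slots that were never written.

Answer: 8 15 16 17

Derivation:
After op 1 (write(11)): arr=[11 _ _ _] head=0 tail=1 count=1
After op 2 (write(4)): arr=[11 4 _ _] head=0 tail=2 count=2
After op 3 (read()): arr=[11 4 _ _] head=1 tail=2 count=1
After op 4 (write(10)): arr=[11 4 10 _] head=1 tail=3 count=2
After op 5 (write(17)): arr=[11 4 10 17] head=1 tail=0 count=3
After op 6 (write(8)): arr=[8 4 10 17] head=1 tail=1 count=4
After op 7 (write(15)): arr=[8 15 10 17] head=2 tail=2 count=4
After op 8 (write(16)): arr=[8 15 16 17] head=3 tail=3 count=4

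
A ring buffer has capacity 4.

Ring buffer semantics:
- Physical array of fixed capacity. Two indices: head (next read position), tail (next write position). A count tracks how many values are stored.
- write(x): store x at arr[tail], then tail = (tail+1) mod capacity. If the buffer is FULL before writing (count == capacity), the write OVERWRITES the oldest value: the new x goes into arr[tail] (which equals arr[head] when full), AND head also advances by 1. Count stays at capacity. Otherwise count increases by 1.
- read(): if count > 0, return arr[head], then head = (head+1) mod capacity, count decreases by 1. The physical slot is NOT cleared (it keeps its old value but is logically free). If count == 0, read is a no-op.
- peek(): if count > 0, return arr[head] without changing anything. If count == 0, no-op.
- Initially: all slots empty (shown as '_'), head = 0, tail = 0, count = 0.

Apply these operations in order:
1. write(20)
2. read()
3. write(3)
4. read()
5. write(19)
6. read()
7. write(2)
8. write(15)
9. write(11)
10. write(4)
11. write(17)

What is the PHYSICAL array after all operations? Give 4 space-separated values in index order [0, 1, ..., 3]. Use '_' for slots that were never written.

After op 1 (write(20)): arr=[20 _ _ _] head=0 tail=1 count=1
After op 2 (read()): arr=[20 _ _ _] head=1 tail=1 count=0
After op 3 (write(3)): arr=[20 3 _ _] head=1 tail=2 count=1
After op 4 (read()): arr=[20 3 _ _] head=2 tail=2 count=0
After op 5 (write(19)): arr=[20 3 19 _] head=2 tail=3 count=1
After op 6 (read()): arr=[20 3 19 _] head=3 tail=3 count=0
After op 7 (write(2)): arr=[20 3 19 2] head=3 tail=0 count=1
After op 8 (write(15)): arr=[15 3 19 2] head=3 tail=1 count=2
After op 9 (write(11)): arr=[15 11 19 2] head=3 tail=2 count=3
After op 10 (write(4)): arr=[15 11 4 2] head=3 tail=3 count=4
After op 11 (write(17)): arr=[15 11 4 17] head=0 tail=0 count=4

Answer: 15 11 4 17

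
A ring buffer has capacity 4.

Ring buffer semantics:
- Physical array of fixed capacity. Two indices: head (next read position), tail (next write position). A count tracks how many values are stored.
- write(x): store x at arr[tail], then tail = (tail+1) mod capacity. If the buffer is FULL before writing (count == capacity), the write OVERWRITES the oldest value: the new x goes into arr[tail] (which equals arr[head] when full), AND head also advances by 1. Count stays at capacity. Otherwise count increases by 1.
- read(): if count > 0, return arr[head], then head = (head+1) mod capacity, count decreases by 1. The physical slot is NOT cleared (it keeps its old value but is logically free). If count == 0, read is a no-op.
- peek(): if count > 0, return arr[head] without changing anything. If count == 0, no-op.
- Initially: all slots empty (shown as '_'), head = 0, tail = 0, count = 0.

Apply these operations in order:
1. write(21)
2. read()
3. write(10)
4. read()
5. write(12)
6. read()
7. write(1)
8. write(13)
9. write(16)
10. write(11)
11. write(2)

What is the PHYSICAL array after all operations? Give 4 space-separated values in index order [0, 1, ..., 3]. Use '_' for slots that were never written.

After op 1 (write(21)): arr=[21 _ _ _] head=0 tail=1 count=1
After op 2 (read()): arr=[21 _ _ _] head=1 tail=1 count=0
After op 3 (write(10)): arr=[21 10 _ _] head=1 tail=2 count=1
After op 4 (read()): arr=[21 10 _ _] head=2 tail=2 count=0
After op 5 (write(12)): arr=[21 10 12 _] head=2 tail=3 count=1
After op 6 (read()): arr=[21 10 12 _] head=3 tail=3 count=0
After op 7 (write(1)): arr=[21 10 12 1] head=3 tail=0 count=1
After op 8 (write(13)): arr=[13 10 12 1] head=3 tail=1 count=2
After op 9 (write(16)): arr=[13 16 12 1] head=3 tail=2 count=3
After op 10 (write(11)): arr=[13 16 11 1] head=3 tail=3 count=4
After op 11 (write(2)): arr=[13 16 11 2] head=0 tail=0 count=4

Answer: 13 16 11 2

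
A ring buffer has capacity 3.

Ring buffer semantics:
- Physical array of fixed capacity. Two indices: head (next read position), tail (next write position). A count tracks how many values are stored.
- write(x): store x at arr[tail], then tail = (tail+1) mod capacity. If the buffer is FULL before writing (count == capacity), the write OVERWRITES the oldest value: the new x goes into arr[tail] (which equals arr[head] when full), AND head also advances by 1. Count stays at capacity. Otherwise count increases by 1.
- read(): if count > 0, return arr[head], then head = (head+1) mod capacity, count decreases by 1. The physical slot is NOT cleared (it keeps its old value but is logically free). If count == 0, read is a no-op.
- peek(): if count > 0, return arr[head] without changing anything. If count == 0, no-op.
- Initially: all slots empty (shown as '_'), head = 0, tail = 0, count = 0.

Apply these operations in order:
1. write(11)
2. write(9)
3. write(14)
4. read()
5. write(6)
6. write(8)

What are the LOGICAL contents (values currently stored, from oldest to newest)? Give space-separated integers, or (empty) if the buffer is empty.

After op 1 (write(11)): arr=[11 _ _] head=0 tail=1 count=1
After op 2 (write(9)): arr=[11 9 _] head=0 tail=2 count=2
After op 3 (write(14)): arr=[11 9 14] head=0 tail=0 count=3
After op 4 (read()): arr=[11 9 14] head=1 tail=0 count=2
After op 5 (write(6)): arr=[6 9 14] head=1 tail=1 count=3
After op 6 (write(8)): arr=[6 8 14] head=2 tail=2 count=3

Answer: 14 6 8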